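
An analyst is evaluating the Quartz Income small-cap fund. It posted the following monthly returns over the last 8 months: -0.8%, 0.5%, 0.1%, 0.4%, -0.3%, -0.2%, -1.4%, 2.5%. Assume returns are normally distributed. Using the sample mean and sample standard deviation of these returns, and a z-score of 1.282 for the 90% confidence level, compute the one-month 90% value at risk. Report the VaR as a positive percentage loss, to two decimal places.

r̄ = (-0.8 + 0.5 + 0.1 + 0.4 − 0.3 − 0.2 − 1.4 + 2.5) / 8 = 0.80 / 8 = 0.1000%
Σ(r − r̄)² = (-0.8 − 0.1000)² + (0.5 − 0.1000)² + … = 9.3200
sample σ = √(9.3200 / 7) = √1.3314 = 1.1539%
VaR = −(r̄ − z·σ) = −(0.1000 − 1.282 × 1.1539) = −(-1.3793) = 1.3793%

1.38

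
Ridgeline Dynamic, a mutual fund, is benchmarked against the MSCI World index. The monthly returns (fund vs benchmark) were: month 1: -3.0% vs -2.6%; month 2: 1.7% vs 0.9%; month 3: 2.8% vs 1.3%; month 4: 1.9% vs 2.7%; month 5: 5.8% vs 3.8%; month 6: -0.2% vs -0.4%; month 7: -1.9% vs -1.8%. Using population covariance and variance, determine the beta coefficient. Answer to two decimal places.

1.23

r̄p = 1.0143%,  r̄m = 0.5571%
Cov = Σ(rp − r̄p)(rm − r̄m) / 7 = 5.6692
Var(rm) = Σ(rm − r̄m)² / 7 = 4.6024
β = Cov / Var = 5.6692 / 4.6024 = 1.2318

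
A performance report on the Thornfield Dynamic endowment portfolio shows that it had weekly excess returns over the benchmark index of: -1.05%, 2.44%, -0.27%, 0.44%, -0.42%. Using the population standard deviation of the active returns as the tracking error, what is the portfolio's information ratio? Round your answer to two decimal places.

r̄ = (-1.05 + 2.44 − 0.27 + 0.44 − 0.42) / 5 = 1.140 / 5 = 0.2280%
Σ(r − r̄)² = (-1.05 − 0.2280)² + (2.44 − 0.2280)² + … = 7.2391
σ = √[7.2391 / 5] = 1.2033%
IR = r̄ / tracking error = 0.2280 / 1.2033 = 0.1895

0.19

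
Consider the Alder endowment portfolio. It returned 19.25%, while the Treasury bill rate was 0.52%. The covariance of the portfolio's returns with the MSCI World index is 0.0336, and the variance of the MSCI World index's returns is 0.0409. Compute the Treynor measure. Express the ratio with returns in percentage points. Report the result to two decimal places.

22.80

β = Cov / Var = 0.0336 / 0.0409 = 0.8215
Treynor = (Rp − Rf) / β = (19.25% − 0.52%) / 0.8215 = 18.73 / 0.8215 = 22.7998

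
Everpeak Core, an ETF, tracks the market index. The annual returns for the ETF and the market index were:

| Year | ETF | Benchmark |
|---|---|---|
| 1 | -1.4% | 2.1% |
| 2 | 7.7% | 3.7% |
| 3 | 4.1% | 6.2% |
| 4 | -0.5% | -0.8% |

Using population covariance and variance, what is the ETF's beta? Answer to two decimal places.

0.92

r̄p = 2.4750%,  r̄m = 2.8000%
Cov = Σ(rp − r̄p)(rm − r̄m) / 4 = 5.9125
Var(rm) = Σ(rm − r̄m)² / 4 = 6.4550
β = Cov / Var = 5.9125 / 6.4550 = 0.9160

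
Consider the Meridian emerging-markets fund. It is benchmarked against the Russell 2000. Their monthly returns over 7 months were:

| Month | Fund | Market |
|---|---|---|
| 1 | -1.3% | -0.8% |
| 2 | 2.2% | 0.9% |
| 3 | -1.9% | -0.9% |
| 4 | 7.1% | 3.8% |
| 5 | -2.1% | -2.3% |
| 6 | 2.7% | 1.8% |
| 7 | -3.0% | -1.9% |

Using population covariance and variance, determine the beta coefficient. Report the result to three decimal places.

r̄p = 0.5286%,  r̄m = 0.0857%
Cov = Σ(rp − r̄p)(rm − r̄m) / 7 = 6.6833
Var(rm) = Σ(rm − r̄m)² / 7 = 4.1127
β = Cov / Var = 6.6833 / 4.1127 = 1.6250

1.625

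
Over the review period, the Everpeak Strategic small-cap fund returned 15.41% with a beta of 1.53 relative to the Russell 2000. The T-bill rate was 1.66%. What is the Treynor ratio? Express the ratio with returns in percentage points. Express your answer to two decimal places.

8.99

Treynor = (Rp − Rf) / β = (15.41% − 1.66%) / 1.53 = 13.75 / 1.53 = 8.9869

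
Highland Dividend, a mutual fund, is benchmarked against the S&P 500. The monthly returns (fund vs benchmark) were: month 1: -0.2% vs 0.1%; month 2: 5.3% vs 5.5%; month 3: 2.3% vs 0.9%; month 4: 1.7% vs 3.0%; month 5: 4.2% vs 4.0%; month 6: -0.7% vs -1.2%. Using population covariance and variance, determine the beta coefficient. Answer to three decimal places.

r̄p = 2.1000%,  r̄m = 2.0500%
Cov = Σ(rp − r̄p)(rm − r̄m) / 6 = 4.6850
Var(rm) = Σ(rm − r̄m)² / 6 = 5.3825
β = Cov / Var = 4.6850 / 5.3825 = 0.8704

0.870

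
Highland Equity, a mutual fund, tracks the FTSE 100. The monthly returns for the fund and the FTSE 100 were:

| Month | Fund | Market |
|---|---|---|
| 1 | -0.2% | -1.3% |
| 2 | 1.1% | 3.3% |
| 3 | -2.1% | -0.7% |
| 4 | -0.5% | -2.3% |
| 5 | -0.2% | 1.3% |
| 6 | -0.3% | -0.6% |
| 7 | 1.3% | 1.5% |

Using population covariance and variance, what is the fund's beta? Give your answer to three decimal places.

r̄p = -0.1286%,  r̄m = 0.1714%
Cov = Σ(rp − r̄p)(rm − r̄m) / 7 = 1.2192
Var(rm) = Σ(rm − r̄m)² / 7 = 3.2078
β = Cov / Var = 1.2192 / 3.2078 = 0.3801

0.380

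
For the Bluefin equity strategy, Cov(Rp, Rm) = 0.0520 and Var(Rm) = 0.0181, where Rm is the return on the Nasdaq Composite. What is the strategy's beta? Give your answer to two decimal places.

β = Cov(Rp, Rm) / Var(Rm) = 0.0520 / 0.0181 = 2.8729

2.87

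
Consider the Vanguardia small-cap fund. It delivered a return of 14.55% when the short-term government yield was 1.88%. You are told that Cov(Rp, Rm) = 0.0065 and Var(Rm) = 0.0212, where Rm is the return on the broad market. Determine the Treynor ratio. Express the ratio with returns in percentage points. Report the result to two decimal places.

41.32

β = Cov / Var = 0.0065 / 0.0212 = 0.3066
Treynor = (Rp − Rf) / β = (14.55% − 1.88%) / 0.3066 = 12.67 / 0.3066 = 41.3242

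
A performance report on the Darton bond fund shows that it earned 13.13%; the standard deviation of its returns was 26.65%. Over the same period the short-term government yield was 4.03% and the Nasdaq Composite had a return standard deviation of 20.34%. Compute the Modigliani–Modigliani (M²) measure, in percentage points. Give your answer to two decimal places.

Sharpe = (Rp − Rf) / σp = (13.13% − 4.03%) / 26.65% = 0.3415
M² = Rf + Sharpe × σm = 4.03% + 0.3415 × 20.34% = 10.9761%

10.98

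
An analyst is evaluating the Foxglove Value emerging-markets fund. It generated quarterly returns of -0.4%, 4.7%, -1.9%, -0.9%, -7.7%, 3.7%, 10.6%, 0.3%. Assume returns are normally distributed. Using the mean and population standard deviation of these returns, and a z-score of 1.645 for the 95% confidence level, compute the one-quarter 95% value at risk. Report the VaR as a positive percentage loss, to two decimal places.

7.24

r̄ = (-0.4 + 4.7 − 1.9 − 0.9 − 7.7 + 3.7 + 10.6 + 0.3) / 8 = 1.0500%
Σ(r − r̄)² = (-0.4 − 1.0500)² + (4.7 − 1.0500)² + … = 203.2800
σ = √[203.2800 / 8] = 5.0408%
VaR = −(r̄ − z·σ) = −(1.0500 − 1.645 × 5.0408) = −(-7.2421) = 7.2421%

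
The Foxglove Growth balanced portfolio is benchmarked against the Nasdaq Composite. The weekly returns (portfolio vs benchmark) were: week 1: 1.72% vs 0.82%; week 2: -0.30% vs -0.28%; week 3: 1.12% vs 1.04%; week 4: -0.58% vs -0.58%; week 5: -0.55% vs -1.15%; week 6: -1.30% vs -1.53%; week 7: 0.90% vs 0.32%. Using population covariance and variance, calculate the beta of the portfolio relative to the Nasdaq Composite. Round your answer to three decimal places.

1.076

r̄p = 0.1443%,  r̄m = -0.1943%
Cov = Σ(rp − r̄p)(rm − r̄m) / 7 = 0.8716
Var(rm) = Σ(rm − r̄m)² / 7 = 0.8101
β = Cov / Var = 0.8716 / 0.8101 = 1.0759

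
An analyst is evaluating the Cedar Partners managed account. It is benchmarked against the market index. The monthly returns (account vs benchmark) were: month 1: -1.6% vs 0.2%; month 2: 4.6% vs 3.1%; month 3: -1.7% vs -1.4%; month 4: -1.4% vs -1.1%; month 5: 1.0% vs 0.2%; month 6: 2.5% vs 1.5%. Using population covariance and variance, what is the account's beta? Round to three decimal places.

r̄p = 0.5667%,  r̄m = 0.4167%
Cov = Σ(rp − r̄p)(rm − r̄m) / 6 = 3.3989
Var(rm) = Σ(rm − r̄m)² / 6 = 2.3447
β = Cov / Var = 3.3989 / 2.3447 = 1.4496

1.450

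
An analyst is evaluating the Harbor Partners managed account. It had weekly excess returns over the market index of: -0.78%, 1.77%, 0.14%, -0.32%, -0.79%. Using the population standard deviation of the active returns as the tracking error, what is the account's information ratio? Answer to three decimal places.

0.004

μ = (-0.78 + 1.77 + 0.14 − 0.32 − 0.79) / 5 = 0.0040%
Σ(r − μ)² = 4.4873; population σ = √(4.4873/5) = 0.9473%
IR = μ / tracking error = 0.0040 / 0.9473 = 0.0042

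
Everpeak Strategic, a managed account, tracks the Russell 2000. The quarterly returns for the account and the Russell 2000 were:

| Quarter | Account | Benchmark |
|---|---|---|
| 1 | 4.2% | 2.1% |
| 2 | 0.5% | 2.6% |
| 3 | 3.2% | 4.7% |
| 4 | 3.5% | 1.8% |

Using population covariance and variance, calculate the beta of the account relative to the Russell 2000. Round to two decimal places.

r̄p = 2.8500%,  r̄m = 2.8000%
Cov = Σ(rp − r̄p)(rm − r̄m) / 4 = -0.1150
Var(rm) = Σ(rm − r̄m)² / 4 = 1.2850
β = Cov / Var = -0.1150 / 1.2850 = -0.0895

-0.09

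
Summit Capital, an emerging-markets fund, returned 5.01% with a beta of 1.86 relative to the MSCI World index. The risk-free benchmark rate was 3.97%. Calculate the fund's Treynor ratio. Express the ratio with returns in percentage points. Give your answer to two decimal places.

Treynor = (Rp − Rf) / β = (5.01% − 3.97%) / 1.86 = 1.04 / 1.86 = 0.5591

0.56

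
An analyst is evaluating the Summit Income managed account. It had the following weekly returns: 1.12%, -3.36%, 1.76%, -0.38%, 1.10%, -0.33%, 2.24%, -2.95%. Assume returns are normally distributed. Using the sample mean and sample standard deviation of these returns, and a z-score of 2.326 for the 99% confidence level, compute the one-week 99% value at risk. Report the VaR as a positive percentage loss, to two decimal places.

4.97

r̄ = (1.12 − 3.36 + 1.76 − 0.38 + 1.1 − 0.33 + 2.24 − 2.95) / 8 = -0.1000%
Σ(r − r̄)² = (1.12 − (-0.1000))² + (-3.36 − (-0.1000))² + … = 30.7450
σ = √[30.7450 / 7] = 2.0957%
VaR = −(r̄ − z·σ) = −(-0.1000 − 2.326 × 2.0957) = −(-4.9746) = 4.9746%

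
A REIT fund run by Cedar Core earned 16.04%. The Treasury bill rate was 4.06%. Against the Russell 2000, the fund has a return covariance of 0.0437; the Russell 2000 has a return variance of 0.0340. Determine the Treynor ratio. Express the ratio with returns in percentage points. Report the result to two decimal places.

9.32

β = Cov / Var = 0.0437 / 0.0340 = 1.2853
Treynor = (Rp − Rf) / β = (16.04% − 4.06%) / 1.2853 = 11.98 / 1.2853 = 9.3208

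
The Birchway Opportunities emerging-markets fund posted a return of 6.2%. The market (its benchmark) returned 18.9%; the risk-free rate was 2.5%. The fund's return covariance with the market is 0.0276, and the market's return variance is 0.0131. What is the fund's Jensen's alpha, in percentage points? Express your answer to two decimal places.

-30.85

β = Cov / Var = 0.0276 / 0.0131 = 2.1069
E[R] = Rf + β(Rm − Rf) = 2.5% + 2.1069 × (18.9% − 2.5%) = 37.0532%
α = Rp − E[R] = 6.2% − 37.0532% = -30.8532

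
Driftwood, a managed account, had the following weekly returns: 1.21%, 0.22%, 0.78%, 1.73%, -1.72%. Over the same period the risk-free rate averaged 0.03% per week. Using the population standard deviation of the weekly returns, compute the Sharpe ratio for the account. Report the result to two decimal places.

Mean return r̄ = 2.220 / 5 = 0.4440%
Σ(r − r̄)² = 7.0865; population σ = √(7.0865/5) = 1.1905%
Sharpe = (r̄ − rf) / σ = (0.4440 − 0.03) / 1.1905 = 0.4140 / 1.1905 = 0.3478

0.35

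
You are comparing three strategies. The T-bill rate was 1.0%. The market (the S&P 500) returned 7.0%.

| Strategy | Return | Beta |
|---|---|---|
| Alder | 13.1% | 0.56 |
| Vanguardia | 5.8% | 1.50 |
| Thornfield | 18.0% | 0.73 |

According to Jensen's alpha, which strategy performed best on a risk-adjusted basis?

Thornfield

Alder: α = 13.1% − [1.0% + 0.56 × (7.0% − 1.0%)] = 8.740
Vanguardia: α = 5.8% − [1.0% + 1.50 × (7.0% − 1.0%)] = -4.200
Thornfield: α = 18.0% − [1.0% + 0.73 × (7.0% − 1.0%)] = 12.620
Highest: Thornfield (12.620).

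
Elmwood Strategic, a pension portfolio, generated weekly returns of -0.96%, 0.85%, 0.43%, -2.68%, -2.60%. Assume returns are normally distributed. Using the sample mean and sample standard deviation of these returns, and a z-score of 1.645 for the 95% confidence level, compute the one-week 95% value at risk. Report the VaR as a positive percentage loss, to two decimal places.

3.70

r̄ = (-0.96 + 0.85 + 0.43 − 2.68 − 2.6) / 5 = -4.960 / 5 = -0.9920%
Sample std dev = √[10.8511 / 4] = 1.6471%
VaR = −(r̄ − z·σ) = −(-0.9920 − 1.645 × 1.6471) = −(-3.7015) = 3.7015%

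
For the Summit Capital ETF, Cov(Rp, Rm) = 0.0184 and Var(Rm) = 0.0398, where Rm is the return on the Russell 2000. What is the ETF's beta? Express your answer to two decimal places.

0.46

β = Cov(Rp, Rm) / Var(Rm) = 0.0184 / 0.0398 = 0.4623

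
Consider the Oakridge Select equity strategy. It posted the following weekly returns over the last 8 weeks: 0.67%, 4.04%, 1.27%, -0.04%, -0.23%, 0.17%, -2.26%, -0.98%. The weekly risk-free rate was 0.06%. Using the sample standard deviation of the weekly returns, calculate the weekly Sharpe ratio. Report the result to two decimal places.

Mean return r̄ = 2.640 / 8 = 0.3300%
Σ(r − r̄)² = (0.67 − 0.3300)² + (4.04 − 0.3300)² + (1.27 − 0.3300)² + … = 23.6636
sample σ = √(23.6636 / 7) = √3.3805 = 1.8386%
Sharpe = (r̄ − rf) / σ = (0.3300 − 0.06) / 1.8386 = 0.2700 / 1.8386 = 0.1469

0.15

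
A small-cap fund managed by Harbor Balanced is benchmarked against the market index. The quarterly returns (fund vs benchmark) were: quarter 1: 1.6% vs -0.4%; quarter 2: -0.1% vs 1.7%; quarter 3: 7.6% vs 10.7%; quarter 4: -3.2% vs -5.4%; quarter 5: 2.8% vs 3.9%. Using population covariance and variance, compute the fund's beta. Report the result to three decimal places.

0.647

r̄p = 1.7400%,  r̄m = 2.1000%
Cov = Σ(rp − r̄p)(rm − r̄m) / 5 = 18.0880
Var(rm) = Σ(rm − r̄m)² / 5 = 27.9720
β = Cov / Var = 18.0880 / 27.9720 = 0.6466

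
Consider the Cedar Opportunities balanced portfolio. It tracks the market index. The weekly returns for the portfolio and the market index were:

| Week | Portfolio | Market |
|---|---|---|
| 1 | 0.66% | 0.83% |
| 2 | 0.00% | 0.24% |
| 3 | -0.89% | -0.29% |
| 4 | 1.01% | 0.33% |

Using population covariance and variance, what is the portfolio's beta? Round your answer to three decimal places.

r̄p = 0.1950%,  r̄m = 0.2775%
Cov = Σ(rp − r̄p)(rm − r̄m) / 4 = 0.2307
Var(rm) = Σ(rm − r̄m)² / 4 = 0.1579
β = Cov / Var = 0.2307 / 0.1579 = 1.4611

1.461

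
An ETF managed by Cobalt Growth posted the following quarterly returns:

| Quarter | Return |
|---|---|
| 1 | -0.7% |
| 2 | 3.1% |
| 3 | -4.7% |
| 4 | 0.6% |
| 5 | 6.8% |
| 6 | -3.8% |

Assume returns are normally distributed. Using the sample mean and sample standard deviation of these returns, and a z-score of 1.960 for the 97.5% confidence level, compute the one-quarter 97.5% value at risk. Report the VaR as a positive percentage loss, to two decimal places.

8.23

r̄ = (-0.7 + 3.1 − 4.7 + 0.6 + 6.8 − 3.8) / 6 = 1.30 / 6 = 0.2167%
Sample σ = √[Σ(r − r̄)² / 5] = √[92.9483 / 5] = √18.5897 = 4.3116%
VaR = −(r̄ − z·σ) = −(0.2167 − 1.960 × 4.3116) = −(-8.2340) = 8.2340%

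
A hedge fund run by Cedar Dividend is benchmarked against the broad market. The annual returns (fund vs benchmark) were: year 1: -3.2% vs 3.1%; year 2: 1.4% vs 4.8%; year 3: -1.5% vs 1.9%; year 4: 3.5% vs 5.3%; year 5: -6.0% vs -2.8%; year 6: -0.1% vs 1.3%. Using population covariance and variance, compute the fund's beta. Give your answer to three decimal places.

0.988

r̄p = -0.9833%,  r̄m = 2.2667%
Cov = Σ(rp − r̄p)(rm − r̄m) / 6 = 7.0906
Var(rm) = Σ(rm − r̄m)² / 6 = 7.1756
β = Cov / Var = 7.0906 / 7.1756 = 0.9882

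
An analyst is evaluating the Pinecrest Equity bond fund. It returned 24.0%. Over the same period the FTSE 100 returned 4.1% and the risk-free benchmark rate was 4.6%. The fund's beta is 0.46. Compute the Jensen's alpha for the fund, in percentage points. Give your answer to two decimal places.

CAPM expected return = Rf + β(Rm − Rf) = 4.6% + 0.46 × (4.1% − 4.6%) = 4.6 + 0.46 × -0.50 = 4.3700%
Jensen's α = Rp − E[R] = 24.0% − 4.3700% = 19.6300

19.63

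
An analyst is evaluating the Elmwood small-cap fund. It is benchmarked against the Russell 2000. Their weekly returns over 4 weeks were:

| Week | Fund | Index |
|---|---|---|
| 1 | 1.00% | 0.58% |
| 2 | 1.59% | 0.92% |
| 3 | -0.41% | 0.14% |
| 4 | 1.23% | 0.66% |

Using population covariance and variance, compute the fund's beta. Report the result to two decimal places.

2.65

r̄p = 0.8525%,  r̄m = 0.5750%
Cov = Σ(rp − r̄p)(rm − r̄m) / 4 = 0.2091
Var(rm) = Σ(rm − r̄m)² / 4 = 0.0789
β = Cov / Var = 0.2091 / 0.0789 = 2.6502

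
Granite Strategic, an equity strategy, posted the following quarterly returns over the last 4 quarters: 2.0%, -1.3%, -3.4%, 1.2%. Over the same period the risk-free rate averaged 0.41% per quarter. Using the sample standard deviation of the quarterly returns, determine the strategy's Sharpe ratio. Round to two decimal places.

-0.32

r̄ = (2 − 1.3 − 3.4 + 1.2) / 4 = -1.50 / 4 = -0.3750%
Σ(r − r̄)² = (2 − (-0.3750))² + (-1.3 − (-0.3750))² + … = 18.1275
sample σ = √(18.1275 / 3) = √6.0425 = 2.4581%
Sharpe = (r̄ − rf) / σ = (-0.3750 − 0.41) / 2.4581 = -0.7850 / 2.4581 = -0.3194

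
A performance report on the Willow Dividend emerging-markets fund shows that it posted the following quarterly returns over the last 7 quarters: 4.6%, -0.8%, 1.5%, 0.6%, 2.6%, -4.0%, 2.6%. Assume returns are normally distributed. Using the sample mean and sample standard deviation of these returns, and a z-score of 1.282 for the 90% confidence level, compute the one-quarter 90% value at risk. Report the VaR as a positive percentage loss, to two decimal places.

2.56

r̄ = (4.6 − 0.8 + 1.5 + 0.6 + 2.6 − 4 + 2.6) / 7 = 7.10 / 7 = 1.0143%
Σ(r − r̄)² = (4.6 − 1.0143)² + (-0.8 − 1.0143)² + (1.5 − 1.0143)² + … = 46.7286
sample σ = √(46.7286 / 6) = √7.7881 = 2.7907%
VaR = −(r̄ − z·σ) = −(1.0143 − 1.282 × 2.7907) = −(-2.5634) = 2.5634%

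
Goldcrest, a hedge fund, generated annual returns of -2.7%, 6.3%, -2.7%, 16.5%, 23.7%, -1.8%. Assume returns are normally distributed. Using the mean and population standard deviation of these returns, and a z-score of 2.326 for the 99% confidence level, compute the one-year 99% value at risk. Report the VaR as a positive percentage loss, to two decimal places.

r̄ = (-2.7 + 6.3 − 2.7 + 16.5 + 23.7 − 1.8) / 6 = 6.5500%
Σ(r − r̄)² = (-2.7 − 6.5500)² + (6.3 − 6.5500)² + … = 634.0350
σ = √[634.0350 / 6] = 10.2797%
VaR = −(r̄ − z·σ) = −(6.5500 − 2.326 × 10.2797) = −(-17.3606) = 17.3606%

17.36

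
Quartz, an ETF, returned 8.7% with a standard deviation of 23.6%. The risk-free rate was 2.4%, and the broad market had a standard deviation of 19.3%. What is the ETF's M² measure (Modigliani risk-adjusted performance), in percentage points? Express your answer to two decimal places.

7.55

Sharpe = (Rp − Rf) / σp = (8.7% − 2.4%) / 23.6% = 0.2669
M² = Rf + Sharpe × σm = 2.4% + 0.2669 × 19.3% = 7.5512%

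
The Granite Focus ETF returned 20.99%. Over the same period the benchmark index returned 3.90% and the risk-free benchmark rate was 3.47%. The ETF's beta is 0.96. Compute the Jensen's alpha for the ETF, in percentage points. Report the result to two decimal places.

17.11

CAPM expected return = Rf + β(Rm − Rf) = 3.47% + 0.96 × (3.90% − 3.47%) = 3.47 + 0.96 × 0.43 = 3.8828%
Jensen's α = Rp − E[R] = 20.99% − 3.8828% = 17.1072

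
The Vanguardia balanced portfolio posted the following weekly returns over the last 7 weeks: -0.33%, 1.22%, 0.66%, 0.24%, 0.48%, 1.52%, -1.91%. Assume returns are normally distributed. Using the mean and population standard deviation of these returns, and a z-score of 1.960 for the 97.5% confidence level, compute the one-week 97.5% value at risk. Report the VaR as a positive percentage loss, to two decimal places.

r̄ = (-0.33 + 1.22 + 0.66 + 0.24 + 0.48 + 1.52 − 1.91) / 7 = 1.880 / 7 = 0.2686%
Σ(r − r̄)² = 7.7745; population σ = √(7.7745/7) = 1.0539%
VaR = −(r̄ − z·σ) = −(0.2686 − 1.960 × 1.0539) = −(-1.7970) = 1.7970%

1.80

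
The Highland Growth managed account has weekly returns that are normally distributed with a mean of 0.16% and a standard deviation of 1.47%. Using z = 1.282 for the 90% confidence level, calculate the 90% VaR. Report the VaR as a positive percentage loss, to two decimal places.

1.72

VaR (as % loss) = −(μ − z·σ) = −(0.16% − 1.282 × 1.47%) = −(-1.72454%) = 1.72454%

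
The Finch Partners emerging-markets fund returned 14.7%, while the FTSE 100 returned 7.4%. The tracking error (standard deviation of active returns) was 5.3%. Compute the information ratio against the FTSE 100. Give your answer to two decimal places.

IR = (Rp − Rb) / TE = (14.7% − 7.4%) / 5.3% = 7.30% / 5.3% = 1.3774

1.38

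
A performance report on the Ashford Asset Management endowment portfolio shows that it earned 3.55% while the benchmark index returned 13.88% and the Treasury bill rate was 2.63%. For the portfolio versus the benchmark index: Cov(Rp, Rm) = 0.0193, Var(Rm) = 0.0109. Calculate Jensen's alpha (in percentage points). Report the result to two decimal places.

β = Cov / Var = 0.0193 / 0.0109 = 1.7706
E[R] = Rf + β(Rm − Rf) = 2.63% + 1.7706 × (13.88% − 2.63%) = 22.5493%
α = Rp − E[R] = 3.55% − 22.5493% = -18.9993

-19.00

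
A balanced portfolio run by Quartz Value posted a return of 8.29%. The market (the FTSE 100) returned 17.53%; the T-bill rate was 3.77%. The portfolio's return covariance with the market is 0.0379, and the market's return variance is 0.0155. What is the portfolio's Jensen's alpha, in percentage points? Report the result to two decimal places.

β = Cov / Var = 0.0379 / 0.0155 = 2.4452
E[R] = Rf + β(Rm − Rf) = 3.77% + 2.4452 × (17.53% − 3.77%) = 37.4160%
α = Rp − E[R] = 8.29% − 37.4160% = -29.1260

-29.13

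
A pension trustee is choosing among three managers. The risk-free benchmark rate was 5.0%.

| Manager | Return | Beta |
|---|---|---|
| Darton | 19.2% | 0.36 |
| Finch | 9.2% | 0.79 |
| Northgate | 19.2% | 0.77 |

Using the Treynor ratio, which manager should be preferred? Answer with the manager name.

Darton: Treynor = (19.2% − 5.0%) / 0.36 = 39.444
Finch: Treynor = (9.2% − 5.0%) / 0.79 = 5.316
Northgate: Treynor = (19.2% − 5.0%) / 0.77 = 18.442
Highest: Darton (39.444).

Darton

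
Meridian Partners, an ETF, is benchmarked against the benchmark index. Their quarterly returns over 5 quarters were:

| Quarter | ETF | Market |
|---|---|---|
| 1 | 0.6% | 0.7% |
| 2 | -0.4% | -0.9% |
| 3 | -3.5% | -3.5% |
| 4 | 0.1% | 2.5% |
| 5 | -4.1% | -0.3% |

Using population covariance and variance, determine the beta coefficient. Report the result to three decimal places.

r̄p = -1.4600%,  r̄m = -0.3000%
Cov = Σ(rp − r̄p)(rm − r̄m) / 5 = 2.4640
Var(rm) = Σ(rm − r̄m)² / 5 = 3.8880
β = Cov / Var = 2.4640 / 3.8880 = 0.6337

0.634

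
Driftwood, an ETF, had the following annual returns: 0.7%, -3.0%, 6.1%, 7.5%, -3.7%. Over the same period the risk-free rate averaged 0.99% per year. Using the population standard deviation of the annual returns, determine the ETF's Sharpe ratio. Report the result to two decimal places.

r̄ = (0.7 − 3 + 6.1 + 7.5 − 3.7) / 5 = 1.5200%
Population std dev = √[105.0880 / 5] = 4.5845%
Sharpe = (r̄ − rf) / σ = (1.5200 − 0.99) / 4.5845 = 0.5300 / 4.5845 = 0.1156

0.12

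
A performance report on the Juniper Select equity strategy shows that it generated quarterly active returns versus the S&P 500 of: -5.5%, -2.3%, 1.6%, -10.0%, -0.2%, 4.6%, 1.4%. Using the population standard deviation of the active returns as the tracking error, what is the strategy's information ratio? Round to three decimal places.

r̄ = (-5.5 − 2.3 + 1.6 − 10 − 0.2 + 4.6 + 1.4) / 7 = -1.4857%
Population σ = √[Σ(r − r̄)² / 7] = √[145.8086 / 7] = √20.8298 = 4.5640%
IR = r̄ / tracking error = -1.4857 / 4.5640 = -0.3255

-0.326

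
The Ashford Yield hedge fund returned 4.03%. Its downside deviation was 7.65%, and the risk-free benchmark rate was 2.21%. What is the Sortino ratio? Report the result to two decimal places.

Sortino = (Rp − Rf) / σd = (4.03% − 2.21%) / 7.65% = 1.82% / 7.65% = 0.2379

0.24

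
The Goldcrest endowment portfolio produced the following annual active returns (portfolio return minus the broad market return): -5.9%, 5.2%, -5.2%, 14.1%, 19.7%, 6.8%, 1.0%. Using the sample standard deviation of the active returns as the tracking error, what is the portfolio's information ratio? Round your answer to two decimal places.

r̄ = (-5.9 + 5.2 − 5.2 + 14.1 + 19.7 + 6.8 + 1) / 7 = 35.70 / 7 = 5.1000%
Sample std dev = √[540.9600 / 6] = 9.4953%
IR = r̄ / tracking error = 5.1000 / 9.4953 = 0.5371

0.54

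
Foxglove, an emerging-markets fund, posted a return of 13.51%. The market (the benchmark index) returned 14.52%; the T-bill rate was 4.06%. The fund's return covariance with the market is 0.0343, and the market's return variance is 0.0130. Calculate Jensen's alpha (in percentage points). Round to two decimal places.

β = Cov / Var = 0.0343 / 0.0130 = 2.6385
E[R] = Rf + β(Rm − Rf) = 4.06% + 2.6385 × (14.52% − 4.06%) = 31.6587%
α = Rp − E[R] = 13.51% − 31.6587% = -18.1487

-18.15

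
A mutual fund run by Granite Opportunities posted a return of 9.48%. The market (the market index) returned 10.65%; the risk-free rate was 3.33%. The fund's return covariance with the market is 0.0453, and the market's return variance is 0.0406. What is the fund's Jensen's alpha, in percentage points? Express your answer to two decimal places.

-2.02

β = Cov / Var = 0.0453 / 0.0406 = 1.1158
E[R] = Rf + β(Rm − Rf) = 3.33% + 1.1158 × (10.65% − 3.33%) = 11.4977%
α = Rp − E[R] = 9.48% − 11.4977% = -2.0177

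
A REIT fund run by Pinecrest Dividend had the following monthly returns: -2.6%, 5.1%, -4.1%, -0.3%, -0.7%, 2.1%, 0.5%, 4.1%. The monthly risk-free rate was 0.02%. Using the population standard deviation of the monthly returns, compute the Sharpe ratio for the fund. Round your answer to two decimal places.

r̄ = (-2.6 + 5.1 − 4.1 − 0.3 − 0.7 + 2.1 + 0.5 + 4.1) / 8 = 4.10 / 8 = 0.5125%
Σ(r − r̄)² = (-2.6 − 0.5125)² + (5.1 − 0.5125)² + (-4.1 − 0.5125)² + … = 69.5288
σ = √[69.5288 / 8] = 2.9481%
Sharpe = (r̄ − rf) / σ = (0.5125 − 0.02) / 2.9481 = 0.4925 / 2.9481 = 0.1671

0.17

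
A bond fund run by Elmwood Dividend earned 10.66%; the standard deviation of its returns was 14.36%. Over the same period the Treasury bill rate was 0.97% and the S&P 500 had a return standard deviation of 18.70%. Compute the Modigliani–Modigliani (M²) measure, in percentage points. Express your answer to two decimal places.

Sharpe = (Rp − Rf) / σp = (10.66% − 0.97%) / 14.36% = 0.6748
M² = Rf + Sharpe × σm = 0.97% + 0.6748 × 18.70% = 13.5888%

13.59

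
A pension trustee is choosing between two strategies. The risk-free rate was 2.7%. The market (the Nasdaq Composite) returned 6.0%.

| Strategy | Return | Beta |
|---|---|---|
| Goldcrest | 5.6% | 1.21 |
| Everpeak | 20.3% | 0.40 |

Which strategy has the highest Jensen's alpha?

Everpeak

Goldcrest: α = 5.6% − [2.7% + 1.21 × (6.0% − 2.7%)] = -1.093
Everpeak: α = 20.3% − [2.7% + 0.40 × (6.0% − 2.7%)] = 16.280
Highest: Everpeak (16.280).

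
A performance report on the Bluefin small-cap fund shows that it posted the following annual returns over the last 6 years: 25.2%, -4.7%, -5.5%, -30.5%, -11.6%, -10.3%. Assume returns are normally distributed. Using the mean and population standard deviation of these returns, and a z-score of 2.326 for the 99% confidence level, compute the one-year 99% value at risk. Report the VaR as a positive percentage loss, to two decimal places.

44.51

r̄ = (25.2 − 4.7 − 5.5 − 30.5 − 11.6 − 10.3) / 6 = -6.2333%
Population σ = √[Σ(r − r̄)² / 6] = √[1625.1533 / 6] = √270.8589 = 16.4578%
VaR = −(r̄ − z·σ) = −(-6.2333 − 2.326 × 16.4578) = −(-44.5141) = 44.5141%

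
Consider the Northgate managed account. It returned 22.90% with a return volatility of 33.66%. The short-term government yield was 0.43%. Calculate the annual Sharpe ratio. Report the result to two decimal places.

Sharpe = (Rp − Rf) / σp = (22.90% − 0.43%) / 33.66% = 22.47% / 33.66% = 0.6676

0.67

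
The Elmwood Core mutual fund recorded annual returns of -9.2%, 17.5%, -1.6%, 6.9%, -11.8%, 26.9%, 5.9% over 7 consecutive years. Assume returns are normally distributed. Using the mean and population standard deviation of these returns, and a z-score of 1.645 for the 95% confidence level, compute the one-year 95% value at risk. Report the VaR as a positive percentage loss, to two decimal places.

16.30

r̄ = (-9.2 + 17.5 − 1.6 + 6.9 − 11.8 + 26.9 + 5.9) / 7 = 34.60 / 7 = 4.9429%
Population σ = √[Σ(r − r̄)² / 7] = √[1167.6971 / 7] = √166.8139 = 12.9156%
VaR = −(r̄ − z·σ) = −(4.9429 − 1.645 × 12.9156) = −(-16.3033) = 16.3033%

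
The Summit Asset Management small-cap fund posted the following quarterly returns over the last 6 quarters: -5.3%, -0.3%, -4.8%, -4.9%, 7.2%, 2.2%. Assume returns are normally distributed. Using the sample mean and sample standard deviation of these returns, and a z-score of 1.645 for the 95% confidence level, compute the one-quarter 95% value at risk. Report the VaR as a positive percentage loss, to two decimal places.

9.24

r̄ = (-5.3 − 0.3 − 4.8 − 4.9 + 7.2 + 2.2) / 6 = -0.9833%
Σ(r − r̄)² = (-5.3 − (-0.9833))² + (-0.3 − (-0.9833))² + … = 126.1083
sample σ = √(126.1083 / 5) = √25.2217 = 5.0221%
VaR = −(r̄ − z·σ) = −(-0.9833 − 1.645 × 5.0221) = −(-9.2447) = 9.2447%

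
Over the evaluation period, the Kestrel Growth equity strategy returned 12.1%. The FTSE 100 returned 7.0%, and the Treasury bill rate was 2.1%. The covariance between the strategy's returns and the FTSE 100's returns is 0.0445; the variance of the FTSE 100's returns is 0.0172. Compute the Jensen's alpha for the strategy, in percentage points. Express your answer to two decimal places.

β = Cov / Var = 0.0445 / 0.0172 = 2.5872
E[R] = Rf + β(Rm − Rf) = 2.1% + 2.5872 × (7.0% − 2.1%) = 14.7773%
α = Rp − E[R] = 12.1% − 14.7773% = -2.6773

-2.68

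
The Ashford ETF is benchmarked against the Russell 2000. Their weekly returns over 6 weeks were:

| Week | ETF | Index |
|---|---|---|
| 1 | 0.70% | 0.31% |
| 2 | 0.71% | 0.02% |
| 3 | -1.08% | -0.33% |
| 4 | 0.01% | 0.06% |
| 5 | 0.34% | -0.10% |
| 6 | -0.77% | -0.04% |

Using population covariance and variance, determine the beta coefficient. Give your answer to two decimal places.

2.66

r̄p = -0.0150%,  r̄m = -0.0133%
Cov = Σ(rp − r̄p)(rm − r̄m) / 6 = 0.0973
Var(rm) = Σ(rm − r̄m)² / 6 = 0.0366
β = Cov / Var = 0.0973 / 0.0366 = 2.6585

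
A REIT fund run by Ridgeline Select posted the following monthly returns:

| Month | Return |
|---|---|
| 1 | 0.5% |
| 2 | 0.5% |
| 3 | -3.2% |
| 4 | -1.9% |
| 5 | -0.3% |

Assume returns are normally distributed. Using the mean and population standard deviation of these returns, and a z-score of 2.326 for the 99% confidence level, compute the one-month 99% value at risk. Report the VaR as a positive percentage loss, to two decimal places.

4.26

r̄ = (0.5 + 0.5 − 3.2 − 1.9 − 0.3) / 5 = -4.40 / 5 = -0.8800%
Σ(r − r̄)² = 10.5680; population σ = √(10.5680/5) = 1.4538%
VaR = −(r̄ − z·σ) = −(-0.8800 − 2.326 × 1.4538) = −(-4.2615) = 4.2615%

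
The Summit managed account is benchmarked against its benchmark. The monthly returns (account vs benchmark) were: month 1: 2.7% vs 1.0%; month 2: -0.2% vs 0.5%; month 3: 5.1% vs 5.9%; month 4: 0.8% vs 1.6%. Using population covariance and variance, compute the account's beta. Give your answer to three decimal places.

0.820

r̄p = 2.1000%,  r̄m = 2.2500%
Cov = Σ(rp − r̄p)(rm − r̄m) / 4 = 3.7675
Var(rm) = Σ(rm − r̄m)² / 4 = 4.5925
β = Cov / Var = 3.7675 / 4.5925 = 0.8204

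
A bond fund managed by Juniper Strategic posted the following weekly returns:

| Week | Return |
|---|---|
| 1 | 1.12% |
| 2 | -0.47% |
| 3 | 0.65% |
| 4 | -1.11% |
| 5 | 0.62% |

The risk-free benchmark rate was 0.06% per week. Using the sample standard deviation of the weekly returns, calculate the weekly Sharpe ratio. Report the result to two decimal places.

r̄ = (1.12 − 0.47 + 0.65 − 1.11 + 0.62) / 5 = 0.810 / 5 = 0.1620%
Sample σ = √[Σ(r − r̄)² / 4] = √[3.3831 / 4] = √0.8458 = 0.9197%
Sharpe = (r̄ − rf) / σ = (0.1620 − 0.06) / 0.9197 = 0.1020 / 0.9197 = 0.1109

0.11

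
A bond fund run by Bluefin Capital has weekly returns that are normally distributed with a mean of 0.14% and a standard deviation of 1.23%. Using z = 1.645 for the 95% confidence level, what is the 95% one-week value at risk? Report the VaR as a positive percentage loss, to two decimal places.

1.88

VaR (as % loss) = −(μ − z·σ) = −(0.14% − 1.645 × 1.23%) = −(-1.88335%) = 1.88335%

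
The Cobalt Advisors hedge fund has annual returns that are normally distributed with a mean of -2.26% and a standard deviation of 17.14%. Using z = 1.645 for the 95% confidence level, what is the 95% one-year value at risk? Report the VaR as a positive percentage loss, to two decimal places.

30.46

VaR (as % loss) = −(μ − z·σ) = −(-2.26% − 1.645 × 17.14%) = −(-30.4553%) = 30.4553%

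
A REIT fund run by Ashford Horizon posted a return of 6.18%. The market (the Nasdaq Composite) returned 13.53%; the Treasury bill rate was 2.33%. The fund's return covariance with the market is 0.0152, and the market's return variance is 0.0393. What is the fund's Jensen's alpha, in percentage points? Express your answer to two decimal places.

β = Cov / Var = 0.0152 / 0.0393 = 0.3868
E[R] = Rf + β(Rm − Rf) = 2.33% + 0.3868 × (13.53% − 2.33%) = 6.6622%
α = Rp − E[R] = 6.18% − 6.6622% = -0.4822

-0.48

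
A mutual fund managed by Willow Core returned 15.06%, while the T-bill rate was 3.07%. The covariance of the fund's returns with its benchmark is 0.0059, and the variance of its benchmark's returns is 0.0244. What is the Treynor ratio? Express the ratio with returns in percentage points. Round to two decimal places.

β = Cov / Var = 0.0059 / 0.0244 = 0.2418
Treynor = (Rp − Rf) / β = (15.06% − 3.07%) / 0.2418 = 11.99 / 0.2418 = 49.5864

49.59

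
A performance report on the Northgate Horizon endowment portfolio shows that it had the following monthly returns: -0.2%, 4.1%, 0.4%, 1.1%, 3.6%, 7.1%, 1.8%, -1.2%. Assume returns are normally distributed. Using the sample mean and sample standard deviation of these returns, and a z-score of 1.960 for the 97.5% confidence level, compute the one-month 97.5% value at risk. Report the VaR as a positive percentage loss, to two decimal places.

3.22

r̄ = (-0.2 + 4.1 + 0.4 + 1.1 + 3.6 + 7.1 + 1.8 − 1.2) / 8 = 16.70 / 8 = 2.0875%
Σ(r − r̄)² = (-0.2 − 2.0875)² + (4.1 − 2.0875)² + … = 51.4088
sample σ = √(51.4088 / 7) = √7.3441 = 2.7100%
VaR = −(r̄ − z·σ) = −(2.0875 − 1.960 × 2.7100) = −(-3.2241) = 3.2241%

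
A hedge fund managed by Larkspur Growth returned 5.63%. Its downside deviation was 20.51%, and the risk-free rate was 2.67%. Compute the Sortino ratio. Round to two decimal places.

Sortino = (Rp − Rf) / σd = (5.63% − 2.67%) / 20.51% = 2.96% / 20.51% = 0.1443

0.14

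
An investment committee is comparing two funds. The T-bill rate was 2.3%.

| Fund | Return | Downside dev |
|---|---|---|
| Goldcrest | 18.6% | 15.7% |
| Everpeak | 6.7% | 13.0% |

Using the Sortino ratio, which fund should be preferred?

Goldcrest: Sortino ratio = (18.6% − 2.3%) / 15.7% = 1.038
Everpeak: Sortino ratio = (6.7% − 2.3%) / 13.0% = 0.338
Highest: Goldcrest (1.038).

Goldcrest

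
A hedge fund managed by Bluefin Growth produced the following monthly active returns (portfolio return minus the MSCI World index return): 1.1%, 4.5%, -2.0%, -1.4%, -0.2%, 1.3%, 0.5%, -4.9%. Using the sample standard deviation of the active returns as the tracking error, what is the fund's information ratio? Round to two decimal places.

-0.05

r̄ = (1.1 + 4.5 − 2 − 1.4 − 0.2 + 1.3 + 0.5 − 4.9) / 8 = -0.1375%
Sample σ = √[Σ(r − r̄)² / 7] = √[53.2588 / 7] = √7.6084 = 2.7583%
IR = r̄ / tracking error = -0.1375 / 2.7583 = -0.0498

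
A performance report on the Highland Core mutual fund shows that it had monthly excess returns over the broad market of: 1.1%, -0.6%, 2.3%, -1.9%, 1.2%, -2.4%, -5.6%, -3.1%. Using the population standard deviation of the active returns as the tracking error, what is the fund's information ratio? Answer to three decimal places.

-0.457

Mean return r̄ = -9.00 / 8 = -1.1250%
Population std dev = √[48.5150 / 8] = 2.4626%
IR = r̄ / tracking error = -1.1250 / 2.4626 = -0.4568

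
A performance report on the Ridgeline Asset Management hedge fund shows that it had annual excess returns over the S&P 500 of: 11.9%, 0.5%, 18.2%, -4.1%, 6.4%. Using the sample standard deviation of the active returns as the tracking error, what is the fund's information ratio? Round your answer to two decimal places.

0.74

r̄ = (11.9 + 0.5 + 18.2 − 4.1 + 6.4) / 5 = 32.90 / 5 = 6.5800%
Sample std dev = √[314.3880 / 4] = 8.8655%
IR = r̄ / tracking error = 6.5800 / 8.8655 = 0.7422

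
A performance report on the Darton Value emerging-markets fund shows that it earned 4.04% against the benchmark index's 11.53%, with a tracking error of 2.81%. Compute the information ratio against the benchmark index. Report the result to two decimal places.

-2.67

IR = (Rp − Rb) / TE = (4.04% − 11.53%) / 2.81% = -7.49% / 2.81% = -2.6655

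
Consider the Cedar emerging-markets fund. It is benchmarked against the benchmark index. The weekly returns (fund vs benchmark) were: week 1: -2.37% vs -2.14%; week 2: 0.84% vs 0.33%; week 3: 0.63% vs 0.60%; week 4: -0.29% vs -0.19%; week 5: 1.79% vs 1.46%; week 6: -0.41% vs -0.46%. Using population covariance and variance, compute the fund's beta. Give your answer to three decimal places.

1.162

r̄p = 0.0317%,  r̄m = -0.0667%
Cov = Σ(rp − r̄p)(rm − r̄m) / 6 = 1.4328
Var(rm) = Σ(rm − r̄m)² / 6 = 1.2335
β = Cov / Var = 1.4328 / 1.2335 = 1.1616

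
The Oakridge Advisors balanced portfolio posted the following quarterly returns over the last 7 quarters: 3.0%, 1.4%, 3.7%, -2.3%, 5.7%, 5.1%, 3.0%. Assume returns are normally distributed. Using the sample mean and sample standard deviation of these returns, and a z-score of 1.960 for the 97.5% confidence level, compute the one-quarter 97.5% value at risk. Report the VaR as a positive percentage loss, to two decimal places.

Mean return μ = 19.60 / 7 = 2.8000%
Sample σ = √[Σ(r − μ)² / 6] = √[42.5600 / 6] = √7.0933 = 2.6633%
VaR = −(μ − z·σ) = −(2.8000 − 1.960 × 2.6633) = −(-2.4201) = 2.4201%

2.42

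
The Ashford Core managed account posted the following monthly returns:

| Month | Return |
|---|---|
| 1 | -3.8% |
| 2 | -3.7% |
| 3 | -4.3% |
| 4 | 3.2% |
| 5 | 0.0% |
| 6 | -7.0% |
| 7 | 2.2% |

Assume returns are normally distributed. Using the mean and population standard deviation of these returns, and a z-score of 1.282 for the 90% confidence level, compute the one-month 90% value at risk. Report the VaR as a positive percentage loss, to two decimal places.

6.38

r̄ = (-3.8 − 3.7 − 4.3 + 3.2 + 0 − 7 + 2.2) / 7 = -13.40 / 7 = -1.9143%
Σ(r − r̄)² = (-3.8 − (-1.9143))² + (-3.7 − (-1.9143))² + … = 85.0486
population σ = √(85.0486 / 7) = √12.1498 = 3.4857%
VaR = −(r̄ − z·σ) = −(-1.9143 − 1.282 × 3.4857) = −(-6.3830) = 6.3830%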